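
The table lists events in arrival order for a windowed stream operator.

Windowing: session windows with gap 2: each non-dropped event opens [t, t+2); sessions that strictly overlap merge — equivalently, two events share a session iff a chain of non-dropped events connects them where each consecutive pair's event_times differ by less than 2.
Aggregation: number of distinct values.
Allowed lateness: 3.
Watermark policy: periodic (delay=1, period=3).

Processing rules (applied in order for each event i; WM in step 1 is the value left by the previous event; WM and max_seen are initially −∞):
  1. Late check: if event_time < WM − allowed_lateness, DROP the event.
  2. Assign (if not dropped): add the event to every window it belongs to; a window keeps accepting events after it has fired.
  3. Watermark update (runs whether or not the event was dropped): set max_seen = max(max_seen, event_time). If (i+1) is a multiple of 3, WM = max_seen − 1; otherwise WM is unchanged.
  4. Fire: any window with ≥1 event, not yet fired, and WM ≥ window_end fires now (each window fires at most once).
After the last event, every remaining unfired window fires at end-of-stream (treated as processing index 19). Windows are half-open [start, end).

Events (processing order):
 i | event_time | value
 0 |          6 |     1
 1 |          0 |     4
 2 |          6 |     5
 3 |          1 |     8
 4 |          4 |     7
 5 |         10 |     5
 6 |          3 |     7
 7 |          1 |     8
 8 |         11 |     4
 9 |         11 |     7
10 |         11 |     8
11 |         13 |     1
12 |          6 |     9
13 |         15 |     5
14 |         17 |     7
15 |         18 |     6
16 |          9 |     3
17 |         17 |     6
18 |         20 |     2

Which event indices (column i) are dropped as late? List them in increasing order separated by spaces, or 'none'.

i=0 t=6 v=1: → [6,8); WM=−∞
i=1 t=0 v=4: → [0,2); WM=−∞
i=2 t=6 v=5: → [6,8); WM=5
i=3 t=1 v=8: DROP (t<5-3); WM=5
i=4 t=4 v=7: → [4,6); WM=5
i=5 t=10 v=5: → [10,12); WM=9
i=6 t=3 v=7: DROP (t<9-3); WM=9
i=7 t=1 v=8: DROP (t<9-3); WM=9
i=8 t=11 v=4: → [10,13); WM=10
i=9 t=11 v=7: → [10,13); WM=10
i=10 t=11 v=8: → [10,13); WM=10
i=11 t=13 v=1: → [13,15); WM=12
i=12 t=6 v=9: DROP (t<12-3); WM=12
i=13 t=15 v=5: → [15,17); WM=12
i=14 t=17 v=7: → [17,19); WM=16
i=15 t=18 v=6: → [17,20); WM=16
i=16 t=9 v=3: DROP (t<16-3); WM=16
i=17 t=17 v=6: → [17,20); WM=17
i=18 t=20 v=2: → [20,22); WM=17

3 6 7 12 16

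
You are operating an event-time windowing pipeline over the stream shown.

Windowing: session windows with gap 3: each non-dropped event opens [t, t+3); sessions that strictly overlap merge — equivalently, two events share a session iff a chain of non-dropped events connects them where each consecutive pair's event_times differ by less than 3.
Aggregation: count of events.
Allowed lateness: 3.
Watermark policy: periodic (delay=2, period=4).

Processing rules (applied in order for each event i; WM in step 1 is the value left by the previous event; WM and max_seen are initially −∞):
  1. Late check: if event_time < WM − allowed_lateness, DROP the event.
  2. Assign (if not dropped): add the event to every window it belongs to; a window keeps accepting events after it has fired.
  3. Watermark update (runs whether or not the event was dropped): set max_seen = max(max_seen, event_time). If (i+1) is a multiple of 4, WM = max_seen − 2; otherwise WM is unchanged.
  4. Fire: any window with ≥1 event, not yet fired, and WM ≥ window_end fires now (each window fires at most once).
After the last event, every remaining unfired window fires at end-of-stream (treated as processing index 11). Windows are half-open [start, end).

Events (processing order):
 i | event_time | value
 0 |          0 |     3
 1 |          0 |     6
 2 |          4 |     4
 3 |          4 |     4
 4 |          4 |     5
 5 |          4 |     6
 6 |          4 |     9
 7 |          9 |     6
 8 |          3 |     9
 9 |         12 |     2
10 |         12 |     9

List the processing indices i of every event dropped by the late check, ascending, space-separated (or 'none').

8

i=0 t=0 v=3: → [0,3); WM=−∞
i=1 t=0 v=6: → [0,3); WM=−∞
i=2 t=4 v=4: → [4,7); WM=−∞
i=3 t=4 v=4: → [4,7); WM=2
i=4 t=4 v=5: → [4,7); WM=2
i=5 t=4 v=6: → [4,7); WM=2
i=6 t=4 v=9: → [4,7); WM=2
i=7 t=9 v=6: → [9,12); WM=7
i=8 t=3 v=9: DROP (t<7-3); WM=7
i=9 t=12 v=2: → [12,15); WM=7
i=10 t=12 v=9: → [12,15); WM=7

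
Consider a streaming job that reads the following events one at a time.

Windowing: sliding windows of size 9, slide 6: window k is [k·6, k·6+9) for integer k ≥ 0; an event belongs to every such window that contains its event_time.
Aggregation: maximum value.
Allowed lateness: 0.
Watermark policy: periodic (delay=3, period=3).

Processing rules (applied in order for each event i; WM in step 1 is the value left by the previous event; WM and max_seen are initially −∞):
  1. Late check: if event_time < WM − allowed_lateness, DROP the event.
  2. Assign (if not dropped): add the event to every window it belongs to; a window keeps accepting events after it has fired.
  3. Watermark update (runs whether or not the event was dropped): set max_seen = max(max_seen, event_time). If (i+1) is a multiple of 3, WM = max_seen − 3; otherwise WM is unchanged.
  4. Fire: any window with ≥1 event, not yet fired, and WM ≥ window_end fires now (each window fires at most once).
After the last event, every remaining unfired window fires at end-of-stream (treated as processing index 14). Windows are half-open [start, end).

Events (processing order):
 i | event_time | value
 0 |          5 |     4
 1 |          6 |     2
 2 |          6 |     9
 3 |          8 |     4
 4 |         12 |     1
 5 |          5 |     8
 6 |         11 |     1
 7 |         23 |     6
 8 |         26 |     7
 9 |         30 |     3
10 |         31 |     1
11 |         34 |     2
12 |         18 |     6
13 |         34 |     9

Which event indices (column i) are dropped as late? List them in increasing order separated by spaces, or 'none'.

i=0 t=5 v=4: → [0,9); WM=−∞
i=1 t=6 v=2: → [6,15),[0,9); WM=−∞
i=2 t=6 v=9: → [6,15),[0,9); WM=3
i=3 t=8 v=4: → [6,15),[0,9); WM=3
i=4 t=12 v=1: → [12,21),[6,15); WM=3
i=5 t=5 v=8: → [0,9); WM=9; [0,9) fires=9
i=6 t=11 v=1: → [6,15); WM=9
i=7 t=23 v=6: → [18,27); WM=9
i=8 t=26 v=7: → [24,33),[18,27); WM=23; [6,15) fires=9 [12,21) fires=1
i=9 t=30 v=3: → [30,39),[24,33); WM=23
i=10 t=31 v=1: → [30,39),[24,33); WM=23
i=11 t=34 v=2: → [30,39); WM=31; [18,27) fires=7
i=12 t=18 v=6: DROP (t<31-0); WM=31
i=13 t=34 v=9: → [30,39); WM=31

12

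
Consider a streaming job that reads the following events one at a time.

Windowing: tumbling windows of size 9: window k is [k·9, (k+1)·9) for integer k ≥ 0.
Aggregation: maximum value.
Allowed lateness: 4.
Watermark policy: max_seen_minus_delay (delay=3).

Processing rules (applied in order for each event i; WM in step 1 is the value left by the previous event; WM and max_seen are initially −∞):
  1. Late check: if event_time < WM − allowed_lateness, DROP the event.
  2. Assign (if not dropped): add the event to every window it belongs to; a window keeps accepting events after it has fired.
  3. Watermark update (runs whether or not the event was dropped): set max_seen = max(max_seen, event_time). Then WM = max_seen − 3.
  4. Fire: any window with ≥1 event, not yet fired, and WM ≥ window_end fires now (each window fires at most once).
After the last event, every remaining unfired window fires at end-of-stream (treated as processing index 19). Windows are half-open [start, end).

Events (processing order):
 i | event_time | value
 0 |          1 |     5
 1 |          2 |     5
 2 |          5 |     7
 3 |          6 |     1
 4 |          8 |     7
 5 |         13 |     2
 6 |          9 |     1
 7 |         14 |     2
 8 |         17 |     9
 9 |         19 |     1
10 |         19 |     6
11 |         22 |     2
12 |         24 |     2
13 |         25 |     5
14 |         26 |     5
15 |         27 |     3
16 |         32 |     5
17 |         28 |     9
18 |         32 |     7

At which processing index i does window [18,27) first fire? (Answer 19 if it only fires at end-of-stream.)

16

i=0 t=1 v=5: → [0,9); WM=-2
i=1 t=2 v=5: → [0,9); WM=-1
i=2 t=5 v=7: → [0,9); WM=2
i=3 t=6 v=1: → [0,9); WM=3
i=4 t=8 v=7: → [0,9); WM=5
i=5 t=13 v=2: → [9,18); WM=10; [0,9) fires=7
i=6 t=9 v=1: → [9,18); WM=10
i=7 t=14 v=2: → [9,18); WM=11
i=8 t=17 v=9: → [9,18); WM=14
i=9 t=19 v=1: → [18,27); WM=16
i=10 t=19 v=6: → [18,27); WM=16
i=11 t=22 v=2: → [18,27); WM=19; [9,18) fires=9
i=12 t=24 v=2: → [18,27); WM=21
i=13 t=25 v=5: → [18,27); WM=22
i=14 t=26 v=5: → [18,27); WM=23
i=15 t=27 v=3: → [27,36); WM=24
i=16 t=32 v=5: → [27,36); WM=29; [18,27) fires=6
i=17 t=28 v=9: → [27,36); WM=29
i=18 t=32 v=7: → [27,36); WM=29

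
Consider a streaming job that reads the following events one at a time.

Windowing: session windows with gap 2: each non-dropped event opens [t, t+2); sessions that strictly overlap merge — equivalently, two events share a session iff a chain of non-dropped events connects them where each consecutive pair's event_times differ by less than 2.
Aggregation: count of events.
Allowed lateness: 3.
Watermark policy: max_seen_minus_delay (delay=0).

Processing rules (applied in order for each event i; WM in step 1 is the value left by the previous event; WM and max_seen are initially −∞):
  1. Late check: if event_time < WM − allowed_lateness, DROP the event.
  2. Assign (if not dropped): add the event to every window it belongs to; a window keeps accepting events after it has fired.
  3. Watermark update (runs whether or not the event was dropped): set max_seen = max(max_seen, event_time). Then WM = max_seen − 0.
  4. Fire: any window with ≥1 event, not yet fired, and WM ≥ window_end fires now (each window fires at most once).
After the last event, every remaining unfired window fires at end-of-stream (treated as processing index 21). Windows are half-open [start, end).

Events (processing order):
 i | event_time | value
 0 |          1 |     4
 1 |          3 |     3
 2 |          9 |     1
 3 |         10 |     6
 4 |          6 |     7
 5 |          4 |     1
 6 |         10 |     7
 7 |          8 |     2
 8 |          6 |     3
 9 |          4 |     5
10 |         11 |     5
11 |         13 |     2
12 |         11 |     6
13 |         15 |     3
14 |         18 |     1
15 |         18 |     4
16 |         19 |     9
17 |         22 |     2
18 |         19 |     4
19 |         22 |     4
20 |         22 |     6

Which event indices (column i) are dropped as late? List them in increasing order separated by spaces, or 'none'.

i=0 t=1 v=4: → [1,3); WM=1
i=1 t=3 v=3: → [3,5); WM=3
i=2 t=9 v=1: → [9,11); WM=9
i=3 t=10 v=6: → [9,12); WM=10
i=4 t=6 v=7: DROP (t<10-3); WM=10
i=5 t=4 v=1: DROP (t<10-3); WM=10
i=6 t=10 v=7: → [9,12); WM=10
i=7 t=8 v=2: → [8,12); WM=10
i=8 t=6 v=3: DROP (t<10-3); WM=10
i=9 t=4 v=5: DROP (t<10-3); WM=10
i=10 t=11 v=5: → [8,13); WM=11
i=11 t=13 v=2: → [13,15); WM=13
i=12 t=11 v=6: → [8,13); WM=13
i=13 t=15 v=3: → [15,17); WM=15
i=14 t=18 v=1: → [18,20); WM=18
i=15 t=18 v=4: → [18,20); WM=18
i=16 t=19 v=9: → [18,21); WM=19
i=17 t=22 v=2: → [22,24); WM=22
i=18 t=19 v=4: → [18,21); WM=22
i=19 t=22 v=4: → [22,24); WM=22
i=20 t=22 v=6: → [22,24); WM=22

4 5 8 9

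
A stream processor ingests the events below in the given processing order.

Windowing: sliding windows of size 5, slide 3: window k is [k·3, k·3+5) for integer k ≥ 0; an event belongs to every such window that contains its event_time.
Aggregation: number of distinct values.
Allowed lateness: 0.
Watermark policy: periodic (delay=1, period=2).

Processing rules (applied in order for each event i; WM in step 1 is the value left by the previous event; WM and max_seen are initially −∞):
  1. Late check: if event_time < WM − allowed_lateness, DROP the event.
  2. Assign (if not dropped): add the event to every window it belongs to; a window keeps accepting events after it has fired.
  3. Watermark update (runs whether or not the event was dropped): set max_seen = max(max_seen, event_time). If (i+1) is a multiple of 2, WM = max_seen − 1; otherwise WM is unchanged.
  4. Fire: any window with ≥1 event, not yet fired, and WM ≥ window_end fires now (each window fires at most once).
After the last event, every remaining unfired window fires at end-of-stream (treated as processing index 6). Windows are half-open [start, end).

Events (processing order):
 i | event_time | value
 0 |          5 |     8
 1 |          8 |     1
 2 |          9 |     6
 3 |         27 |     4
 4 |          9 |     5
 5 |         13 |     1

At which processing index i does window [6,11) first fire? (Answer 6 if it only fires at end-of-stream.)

3

i=0 t=5 v=8: → [3,8); WM=−∞
i=1 t=8 v=1: → [6,11); WM=7
i=2 t=9 v=6: → [9,14),[6,11); WM=7
i=3 t=27 v=4: → [27,32),[24,29); WM=26; [3,8) fires=1 [6,11) fires=2 [9,14) fires=1
i=4 t=9 v=5: DROP (t<26-0); WM=26
i=5 t=13 v=1: DROP (t<26-0); WM=26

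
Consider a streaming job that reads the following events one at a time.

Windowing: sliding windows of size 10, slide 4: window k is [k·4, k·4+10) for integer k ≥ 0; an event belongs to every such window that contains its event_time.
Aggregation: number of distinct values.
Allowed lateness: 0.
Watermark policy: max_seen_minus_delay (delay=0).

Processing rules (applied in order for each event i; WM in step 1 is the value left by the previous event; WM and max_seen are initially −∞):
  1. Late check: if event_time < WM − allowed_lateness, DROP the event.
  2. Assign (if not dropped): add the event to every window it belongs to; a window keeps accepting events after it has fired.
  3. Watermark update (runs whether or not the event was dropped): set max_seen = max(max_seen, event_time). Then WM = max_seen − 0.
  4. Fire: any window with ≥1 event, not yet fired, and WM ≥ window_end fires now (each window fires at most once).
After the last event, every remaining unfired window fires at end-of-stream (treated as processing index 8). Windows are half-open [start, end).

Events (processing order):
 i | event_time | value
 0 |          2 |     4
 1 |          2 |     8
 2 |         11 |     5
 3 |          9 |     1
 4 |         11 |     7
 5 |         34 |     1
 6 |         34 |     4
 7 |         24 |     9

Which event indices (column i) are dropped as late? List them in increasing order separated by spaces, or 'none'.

i=0 t=2 v=4: → [0,10); WM=2
i=1 t=2 v=8: → [0,10); WM=2
i=2 t=11 v=5: → [8,18),[4,14); WM=11; [0,10) fires=2
i=3 t=9 v=1: DROP (t<11-0); WM=11
i=4 t=11 v=7: → [8,18),[4,14); WM=11
i=5 t=34 v=1: → [32,42),[28,38); WM=34; [4,14) fires=2 [8,18) fires=2
i=6 t=34 v=4: → [32,42),[28,38); WM=34
i=7 t=24 v=9: DROP (t<34-0); WM=34

3 7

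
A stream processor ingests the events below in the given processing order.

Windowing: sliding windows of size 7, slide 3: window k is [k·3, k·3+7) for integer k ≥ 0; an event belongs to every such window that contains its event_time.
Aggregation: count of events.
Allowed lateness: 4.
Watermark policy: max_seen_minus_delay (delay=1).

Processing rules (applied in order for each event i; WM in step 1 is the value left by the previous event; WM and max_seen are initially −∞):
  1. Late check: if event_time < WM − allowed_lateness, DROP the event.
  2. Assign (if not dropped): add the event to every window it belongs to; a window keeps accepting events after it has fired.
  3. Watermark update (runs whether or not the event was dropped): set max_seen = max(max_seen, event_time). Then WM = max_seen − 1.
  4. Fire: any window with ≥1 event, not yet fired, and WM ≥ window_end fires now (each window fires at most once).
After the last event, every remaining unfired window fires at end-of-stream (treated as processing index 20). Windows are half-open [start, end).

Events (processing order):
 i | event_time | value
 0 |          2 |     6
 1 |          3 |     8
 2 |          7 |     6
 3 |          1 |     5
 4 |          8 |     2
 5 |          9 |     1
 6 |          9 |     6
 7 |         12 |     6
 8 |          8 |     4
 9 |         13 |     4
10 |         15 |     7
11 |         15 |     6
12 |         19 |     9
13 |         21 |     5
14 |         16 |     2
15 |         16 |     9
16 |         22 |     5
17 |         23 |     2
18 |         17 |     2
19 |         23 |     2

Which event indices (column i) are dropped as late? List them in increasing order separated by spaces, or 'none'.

i=0 t=2 v=6: → [0,7); WM=1
i=1 t=3 v=8: → [3,10),[0,7); WM=2
i=2 t=7 v=6: → [6,13),[3,10); WM=6
i=3 t=1 v=5: DROP (t<6-4); WM=6
i=4 t=8 v=2: → [6,13),[3,10); WM=7; [0,7) fires=2
i=5 t=9 v=1: → [9,16),[6,13),[3,10); WM=8
i=6 t=9 v=6: → [9,16),[6,13),[3,10); WM=8
i=7 t=12 v=6: → [12,19),[9,16),[6,13); WM=11; [3,10) fires=5
i=8 t=8 v=4: → [6,13),[3,10); WM=11
i=9 t=13 v=4: → [12,19),[9,16); WM=12
i=10 t=15 v=7: → [15,22),[12,19),[9,16); WM=14; [6,13) fires=6
i=11 t=15 v=6: → [15,22),[12,19),[9,16); WM=14
i=12 t=19 v=9: → [18,25),[15,22); WM=18; [9,16) fires=6
i=13 t=21 v=5: → [21,28),[18,25),[15,22); WM=20; [12,19) fires=4
i=14 t=16 v=2: → [15,22),[12,19); WM=20
i=15 t=16 v=9: → [15,22),[12,19); WM=20
i=16 t=22 v=5: → [21,28),[18,25); WM=21
i=17 t=23 v=2: → [21,28),[18,25); WM=22; [15,22) fires=6
i=18 t=17 v=2: DROP (t<22-4); WM=22
i=19 t=23 v=2: → [21,28),[18,25); WM=22

3 18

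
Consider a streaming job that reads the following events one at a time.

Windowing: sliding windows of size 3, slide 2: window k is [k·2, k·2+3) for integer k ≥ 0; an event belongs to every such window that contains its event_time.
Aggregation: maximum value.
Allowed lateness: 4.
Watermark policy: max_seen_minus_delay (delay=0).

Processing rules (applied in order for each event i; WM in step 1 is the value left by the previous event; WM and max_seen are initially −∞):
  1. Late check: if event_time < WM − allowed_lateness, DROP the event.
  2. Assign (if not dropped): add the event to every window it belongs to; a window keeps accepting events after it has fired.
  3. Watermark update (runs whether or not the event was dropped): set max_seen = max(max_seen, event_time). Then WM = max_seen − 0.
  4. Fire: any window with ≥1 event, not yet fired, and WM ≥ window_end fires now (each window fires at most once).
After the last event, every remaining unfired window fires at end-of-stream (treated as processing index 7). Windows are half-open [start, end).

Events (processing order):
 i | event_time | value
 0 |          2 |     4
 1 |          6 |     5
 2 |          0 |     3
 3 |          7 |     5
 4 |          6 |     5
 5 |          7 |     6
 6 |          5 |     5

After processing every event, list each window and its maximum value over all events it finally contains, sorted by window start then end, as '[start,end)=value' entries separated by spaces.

i=0 t=2 v=4: → [2,5),[0,3); WM=2
i=1 t=6 v=5: → [6,9),[4,7); WM=6; [0,3) fires=4 [2,5) fires=4
i=2 t=0 v=3: DROP (t<6-4); WM=6
i=3 t=7 v=5: → [6,9); WM=7; [4,7) fires=5
i=4 t=6 v=5: → [6,9),[4,7); WM=7
i=5 t=7 v=6: → [6,9); WM=7
i=6 t=5 v=5: → [4,7); WM=7

[0,3)=4 [2,5)=4 [4,7)=5 [6,9)=6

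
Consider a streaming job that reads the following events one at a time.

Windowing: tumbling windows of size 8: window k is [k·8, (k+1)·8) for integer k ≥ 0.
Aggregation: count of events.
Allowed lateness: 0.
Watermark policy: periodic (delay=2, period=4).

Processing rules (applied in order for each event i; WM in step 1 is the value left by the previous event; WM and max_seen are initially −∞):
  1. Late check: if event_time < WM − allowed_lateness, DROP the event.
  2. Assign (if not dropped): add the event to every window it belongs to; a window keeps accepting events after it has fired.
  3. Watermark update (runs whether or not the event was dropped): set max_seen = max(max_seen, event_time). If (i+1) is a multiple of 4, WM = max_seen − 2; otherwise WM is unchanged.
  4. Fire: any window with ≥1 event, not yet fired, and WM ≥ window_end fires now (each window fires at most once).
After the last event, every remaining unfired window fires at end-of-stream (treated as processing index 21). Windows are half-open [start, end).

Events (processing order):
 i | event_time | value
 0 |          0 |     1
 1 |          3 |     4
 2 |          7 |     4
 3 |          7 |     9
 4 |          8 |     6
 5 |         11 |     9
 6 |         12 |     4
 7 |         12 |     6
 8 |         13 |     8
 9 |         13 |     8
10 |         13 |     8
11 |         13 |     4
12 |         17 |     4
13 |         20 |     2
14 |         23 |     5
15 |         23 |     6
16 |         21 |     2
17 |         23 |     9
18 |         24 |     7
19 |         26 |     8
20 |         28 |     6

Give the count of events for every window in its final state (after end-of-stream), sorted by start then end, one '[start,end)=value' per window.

i=0 t=0 v=1: → [0,8); WM=−∞
i=1 t=3 v=4: → [0,8); WM=−∞
i=2 t=7 v=4: → [0,8); WM=−∞
i=3 t=7 v=9: → [0,8); WM=5
i=4 t=8 v=6: → [8,16); WM=5
i=5 t=11 v=9: → [8,16); WM=5
i=6 t=12 v=4: → [8,16); WM=5
i=7 t=12 v=6: → [8,16); WM=10; [0,8) fires=4
i=8 t=13 v=8: → [8,16); WM=10
i=9 t=13 v=8: → [8,16); WM=10
i=10 t=13 v=8: → [8,16); WM=10
i=11 t=13 v=4: → [8,16); WM=11
i=12 t=17 v=4: → [16,24); WM=11
i=13 t=20 v=2: → [16,24); WM=11
i=14 t=23 v=5: → [16,24); WM=11
i=15 t=23 v=6: → [16,24); WM=21; [8,16) fires=8
i=16 t=21 v=2: → [16,24); WM=21
i=17 t=23 v=9: → [16,24); WM=21
i=18 t=24 v=7: → [24,32); WM=21
i=19 t=26 v=8: → [24,32); WM=24; [16,24) fires=6
i=20 t=28 v=6: → [24,32); WM=24

[0,8)=4 [8,16)=8 [16,24)=6 [24,32)=3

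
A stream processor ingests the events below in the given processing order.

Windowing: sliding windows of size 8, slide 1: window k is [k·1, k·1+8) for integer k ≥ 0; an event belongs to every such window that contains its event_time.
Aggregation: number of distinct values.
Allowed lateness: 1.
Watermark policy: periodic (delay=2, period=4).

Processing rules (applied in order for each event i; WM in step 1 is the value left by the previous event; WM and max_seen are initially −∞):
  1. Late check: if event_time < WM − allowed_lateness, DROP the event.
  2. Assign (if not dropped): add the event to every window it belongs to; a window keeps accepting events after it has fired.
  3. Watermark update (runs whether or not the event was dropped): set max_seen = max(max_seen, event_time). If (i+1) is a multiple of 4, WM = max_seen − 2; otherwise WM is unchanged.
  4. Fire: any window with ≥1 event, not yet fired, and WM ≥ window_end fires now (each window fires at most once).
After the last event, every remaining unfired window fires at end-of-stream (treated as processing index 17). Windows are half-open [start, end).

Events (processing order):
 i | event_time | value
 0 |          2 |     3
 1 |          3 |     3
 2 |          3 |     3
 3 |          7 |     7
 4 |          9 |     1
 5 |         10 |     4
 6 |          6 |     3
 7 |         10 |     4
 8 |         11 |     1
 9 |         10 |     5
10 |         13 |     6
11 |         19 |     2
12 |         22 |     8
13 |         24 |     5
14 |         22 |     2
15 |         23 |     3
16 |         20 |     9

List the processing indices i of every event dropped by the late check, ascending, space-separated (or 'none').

i=0 t=2 v=3: → [2,10),[1,9),[0,8); WM=−∞
i=1 t=3 v=3: → [3,11),[2,10),[1,9),[0,8); WM=−∞
i=2 t=3 v=3: → [3,11),[2,10),[1,9),[0,8); WM=−∞
i=3 t=7 v=7: → [7,15),[6,14),[5,13),[4,12),[3,11),[2,10),[1,9),[0,8); WM=5
i=4 t=9 v=1: → [9,17),[8,16),[7,15),[6,14),[5,13),[4,12),[3,11),[2,10); WM=5
i=5 t=10 v=4: → [10,18),[9,17),[8,16),[7,15),[6,14),[5,13),[4,12),[3,11); WM=5
i=6 t=6 v=3: → [6,14),[5,13),[4,12),[3,11),[2,10),[1,9),[0,8); WM=5
i=7 t=10 v=4: → [10,18),[9,17),[8,16),[7,15),[6,14),[5,13),[4,12),[3,11); WM=8; [0,8) fires=2
i=8 t=11 v=1: → [11,19),[10,18),[9,17),[8,16),[7,15),[6,14),[5,13),[4,12); WM=8
i=9 t=10 v=5: → [10,18),[9,17),[8,16),[7,15),[6,14),[5,13),[4,12),[3,11); WM=8
i=10 t=13 v=6: → [13,21),[12,20),[11,19),[10,18),[9,17),[8,16),[7,15),[6,14); WM=8
i=11 t=19 v=2: → [19,27),[18,26),[17,25),[16,24),[15,23),[14,22),[13,21),[12,20); WM=17; [1,9) fires=2 [2,10) fires=3 [3,11) fires=5 [4,12) fires=5 [5,13) fires=5 [6,14) fires=6 [7,15) fires=5 [8,16) fires=4 [9,17) fires=4
i=12 t=22 v=8: → [22,30),[21,29),[20,28),[19,27),[18,26),[17,25),[16,24),[15,23); WM=17
i=13 t=24 v=5: → [24,32),[23,31),[22,30),[21,29),[20,28),[19,27),[18,26),[17,25); WM=17
i=14 t=22 v=2: → [22,30),[21,29),[20,28),[19,27),[18,26),[17,25),[16,24),[15,23); WM=17
i=15 t=23 v=3: → [23,31),[22,30),[21,29),[20,28),[19,27),[18,26),[17,25),[16,24); WM=22; [10,18) fires=4 [11,19) fires=2 [12,20) fires=2 [13,21) fires=2 [14,22) fires=1
i=16 t=20 v=9: DROP (t<22-1); WM=22

16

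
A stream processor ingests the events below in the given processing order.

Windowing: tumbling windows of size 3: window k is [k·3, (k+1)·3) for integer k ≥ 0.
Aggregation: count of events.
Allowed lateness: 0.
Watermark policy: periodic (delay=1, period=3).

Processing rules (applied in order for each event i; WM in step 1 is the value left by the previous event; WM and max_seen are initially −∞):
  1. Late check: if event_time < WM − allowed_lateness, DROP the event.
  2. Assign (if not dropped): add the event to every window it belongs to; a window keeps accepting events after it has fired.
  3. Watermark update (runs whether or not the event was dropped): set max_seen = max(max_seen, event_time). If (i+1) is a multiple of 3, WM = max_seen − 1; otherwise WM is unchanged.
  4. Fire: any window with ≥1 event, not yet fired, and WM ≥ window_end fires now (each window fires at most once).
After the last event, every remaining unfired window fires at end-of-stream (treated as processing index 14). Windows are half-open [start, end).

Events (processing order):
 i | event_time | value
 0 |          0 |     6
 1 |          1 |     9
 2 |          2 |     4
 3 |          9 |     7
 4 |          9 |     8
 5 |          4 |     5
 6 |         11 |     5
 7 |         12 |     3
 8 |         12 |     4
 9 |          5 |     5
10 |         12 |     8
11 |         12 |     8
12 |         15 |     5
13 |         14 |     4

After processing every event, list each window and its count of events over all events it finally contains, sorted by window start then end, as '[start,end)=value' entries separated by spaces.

i=0 t=0 v=6: → [0,3); WM=−∞
i=1 t=1 v=9: → [0,3); WM=−∞
i=2 t=2 v=4: → [0,3); WM=1
i=3 t=9 v=7: → [9,12); WM=1
i=4 t=9 v=8: → [9,12); WM=1
i=5 t=4 v=5: → [3,6); WM=8; [0,3) fires=3 [3,6) fires=1
i=6 t=11 v=5: → [9,12); WM=8
i=7 t=12 v=3: → [12,15); WM=8
i=8 t=12 v=4: → [12,15); WM=11
i=9 t=5 v=5: DROP (t<11-0); WM=11
i=10 t=12 v=8: → [12,15); WM=11
i=11 t=12 v=8: → [12,15); WM=11
i=12 t=15 v=5: → [15,18); WM=11
i=13 t=14 v=4: → [12,15); WM=11

[0,3)=3 [3,6)=1 [9,12)=3 [12,15)=5 [15,18)=1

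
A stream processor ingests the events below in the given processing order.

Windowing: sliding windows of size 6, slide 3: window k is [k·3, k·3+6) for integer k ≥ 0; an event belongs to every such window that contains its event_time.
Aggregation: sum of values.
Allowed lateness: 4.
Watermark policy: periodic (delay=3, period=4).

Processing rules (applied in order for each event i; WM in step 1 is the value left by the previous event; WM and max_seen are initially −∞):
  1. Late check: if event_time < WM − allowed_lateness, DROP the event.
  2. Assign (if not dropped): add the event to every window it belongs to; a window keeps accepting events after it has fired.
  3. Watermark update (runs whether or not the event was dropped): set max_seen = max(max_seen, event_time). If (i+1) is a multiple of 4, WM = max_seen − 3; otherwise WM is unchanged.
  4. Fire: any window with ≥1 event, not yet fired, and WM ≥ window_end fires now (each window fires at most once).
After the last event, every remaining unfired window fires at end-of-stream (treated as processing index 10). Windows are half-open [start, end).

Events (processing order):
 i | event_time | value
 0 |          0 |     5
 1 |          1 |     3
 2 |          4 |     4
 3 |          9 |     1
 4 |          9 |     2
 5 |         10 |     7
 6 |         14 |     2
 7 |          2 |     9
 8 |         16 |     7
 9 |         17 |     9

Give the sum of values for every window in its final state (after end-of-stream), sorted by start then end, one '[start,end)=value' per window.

i=0 t=0 v=5: → [0,6); WM=−∞
i=1 t=1 v=3: → [0,6); WM=−∞
i=2 t=4 v=4: → [3,9),[0,6); WM=−∞
i=3 t=9 v=1: → [9,15),[6,12); WM=6; [0,6) fires=12
i=4 t=9 v=2: → [9,15),[6,12); WM=6
i=5 t=10 v=7: → [9,15),[6,12); WM=6
i=6 t=14 v=2: → [12,18),[9,15); WM=6
i=7 t=2 v=9: → [0,6); WM=11; [3,9) fires=4
i=8 t=16 v=7: → [15,21),[12,18); WM=11
i=9 t=17 v=9: → [15,21),[12,18); WM=11

[0,6)=21 [3,9)=4 [6,12)=10 [9,15)=12 [12,18)=18 [15,21)=16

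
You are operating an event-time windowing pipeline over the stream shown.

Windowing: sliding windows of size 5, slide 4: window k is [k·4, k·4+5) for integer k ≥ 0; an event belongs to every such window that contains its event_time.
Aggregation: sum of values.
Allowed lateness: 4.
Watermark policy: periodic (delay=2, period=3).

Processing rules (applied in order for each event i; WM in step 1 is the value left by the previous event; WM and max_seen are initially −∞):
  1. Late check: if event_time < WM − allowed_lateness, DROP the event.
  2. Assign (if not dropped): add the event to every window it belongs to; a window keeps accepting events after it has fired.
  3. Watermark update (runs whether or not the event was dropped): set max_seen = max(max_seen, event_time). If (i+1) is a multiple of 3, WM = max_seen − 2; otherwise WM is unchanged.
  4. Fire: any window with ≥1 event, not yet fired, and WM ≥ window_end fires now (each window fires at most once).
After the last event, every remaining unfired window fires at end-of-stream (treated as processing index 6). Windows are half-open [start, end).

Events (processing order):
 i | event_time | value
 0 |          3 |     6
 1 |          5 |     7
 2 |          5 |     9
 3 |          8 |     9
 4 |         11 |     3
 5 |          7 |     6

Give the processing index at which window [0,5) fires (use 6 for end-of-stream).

5

i=0 t=3 v=6: → [0,5); WM=−∞
i=1 t=5 v=7: → [4,9); WM=−∞
i=2 t=5 v=9: → [4,9); WM=3
i=3 t=8 v=9: → [8,13),[4,9); WM=3
i=4 t=11 v=3: → [8,13); WM=3
i=5 t=7 v=6: → [4,9); WM=9; [0,5) fires=6 [4,9) fires=31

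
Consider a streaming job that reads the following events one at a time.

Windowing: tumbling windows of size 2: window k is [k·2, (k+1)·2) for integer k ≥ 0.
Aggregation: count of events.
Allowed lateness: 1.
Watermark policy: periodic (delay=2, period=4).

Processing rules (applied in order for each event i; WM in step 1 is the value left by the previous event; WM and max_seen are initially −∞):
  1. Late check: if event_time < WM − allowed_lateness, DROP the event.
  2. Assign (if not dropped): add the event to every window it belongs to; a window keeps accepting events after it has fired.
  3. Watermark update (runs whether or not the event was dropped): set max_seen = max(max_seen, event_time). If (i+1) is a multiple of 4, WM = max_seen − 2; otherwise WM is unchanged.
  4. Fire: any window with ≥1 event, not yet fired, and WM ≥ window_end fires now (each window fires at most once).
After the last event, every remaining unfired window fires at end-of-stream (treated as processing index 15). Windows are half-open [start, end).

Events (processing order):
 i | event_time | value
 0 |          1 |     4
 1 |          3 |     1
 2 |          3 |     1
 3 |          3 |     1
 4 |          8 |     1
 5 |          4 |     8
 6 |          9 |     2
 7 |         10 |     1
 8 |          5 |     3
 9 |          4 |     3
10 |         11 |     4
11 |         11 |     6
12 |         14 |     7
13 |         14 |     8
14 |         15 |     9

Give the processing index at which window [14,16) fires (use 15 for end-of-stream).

15

i=0 t=1 v=4: → [0,2); WM=−∞
i=1 t=3 v=1: → [2,4); WM=−∞
i=2 t=3 v=1: → [2,4); WM=−∞
i=3 t=3 v=1: → [2,4); WM=1
i=4 t=8 v=1: → [8,10); WM=1
i=5 t=4 v=8: → [4,6); WM=1
i=6 t=9 v=2: → [8,10); WM=1
i=7 t=10 v=1: → [10,12); WM=8; [0,2) fires=1 [2,4) fires=3 [4,6) fires=1
i=8 t=5 v=3: DROP (t<8-1); WM=8
i=9 t=4 v=3: DROP (t<8-1); WM=8
i=10 t=11 v=4: → [10,12); WM=8
i=11 t=11 v=6: → [10,12); WM=9
i=12 t=14 v=7: → [14,16); WM=9
i=13 t=14 v=8: → [14,16); WM=9
i=14 t=15 v=9: → [14,16); WM=9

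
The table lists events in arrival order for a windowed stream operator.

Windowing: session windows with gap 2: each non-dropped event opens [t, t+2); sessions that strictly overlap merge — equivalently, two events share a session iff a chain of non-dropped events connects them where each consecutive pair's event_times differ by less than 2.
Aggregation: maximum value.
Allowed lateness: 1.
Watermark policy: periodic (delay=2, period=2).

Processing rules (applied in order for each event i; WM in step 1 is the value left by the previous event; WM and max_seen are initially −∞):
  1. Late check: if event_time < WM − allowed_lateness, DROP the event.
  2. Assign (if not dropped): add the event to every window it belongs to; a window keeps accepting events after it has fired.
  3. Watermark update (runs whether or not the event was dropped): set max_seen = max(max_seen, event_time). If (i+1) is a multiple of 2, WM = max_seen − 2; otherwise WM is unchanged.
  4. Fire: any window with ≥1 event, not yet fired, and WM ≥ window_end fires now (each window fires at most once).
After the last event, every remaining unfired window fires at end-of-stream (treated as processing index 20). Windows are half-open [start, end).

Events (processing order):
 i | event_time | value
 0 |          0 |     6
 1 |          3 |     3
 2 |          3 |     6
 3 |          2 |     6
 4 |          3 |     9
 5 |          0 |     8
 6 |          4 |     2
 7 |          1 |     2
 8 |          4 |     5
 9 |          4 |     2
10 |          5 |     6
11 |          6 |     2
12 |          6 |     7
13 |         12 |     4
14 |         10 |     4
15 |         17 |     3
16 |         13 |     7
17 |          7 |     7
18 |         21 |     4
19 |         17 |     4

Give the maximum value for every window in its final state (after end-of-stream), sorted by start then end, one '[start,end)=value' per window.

[0,8)=9 [10,12)=4 [12,14)=4 [17,19)=4 [21,23)=4

i=0 t=0 v=6: → [0,2); WM=−∞
i=1 t=3 v=3: → [3,5); WM=1
i=2 t=3 v=6: → [3,5); WM=1
i=3 t=2 v=6: → [2,5); WM=1
i=4 t=3 v=9: → [2,5); WM=1
i=5 t=0 v=8: → [0,2); WM=1
i=6 t=4 v=2: → [2,6); WM=1
i=7 t=1 v=2: → [0,6); WM=2
i=8 t=4 v=5: → [0,6); WM=2
i=9 t=4 v=2: → [0,6); WM=2
i=10 t=5 v=6: → [0,7); WM=2
i=11 t=6 v=2: → [0,8); WM=4
i=12 t=6 v=7: → [0,8); WM=4
i=13 t=12 v=4: → [12,14); WM=10
i=14 t=10 v=4: → [10,12); WM=10
i=15 t=17 v=3: → [17,19); WM=15
i=16 t=13 v=7: DROP (t<15-1); WM=15
i=17 t=7 v=7: DROP (t<15-1); WM=15
i=18 t=21 v=4: → [21,23); WM=15
i=19 t=17 v=4: → [17,19); WM=19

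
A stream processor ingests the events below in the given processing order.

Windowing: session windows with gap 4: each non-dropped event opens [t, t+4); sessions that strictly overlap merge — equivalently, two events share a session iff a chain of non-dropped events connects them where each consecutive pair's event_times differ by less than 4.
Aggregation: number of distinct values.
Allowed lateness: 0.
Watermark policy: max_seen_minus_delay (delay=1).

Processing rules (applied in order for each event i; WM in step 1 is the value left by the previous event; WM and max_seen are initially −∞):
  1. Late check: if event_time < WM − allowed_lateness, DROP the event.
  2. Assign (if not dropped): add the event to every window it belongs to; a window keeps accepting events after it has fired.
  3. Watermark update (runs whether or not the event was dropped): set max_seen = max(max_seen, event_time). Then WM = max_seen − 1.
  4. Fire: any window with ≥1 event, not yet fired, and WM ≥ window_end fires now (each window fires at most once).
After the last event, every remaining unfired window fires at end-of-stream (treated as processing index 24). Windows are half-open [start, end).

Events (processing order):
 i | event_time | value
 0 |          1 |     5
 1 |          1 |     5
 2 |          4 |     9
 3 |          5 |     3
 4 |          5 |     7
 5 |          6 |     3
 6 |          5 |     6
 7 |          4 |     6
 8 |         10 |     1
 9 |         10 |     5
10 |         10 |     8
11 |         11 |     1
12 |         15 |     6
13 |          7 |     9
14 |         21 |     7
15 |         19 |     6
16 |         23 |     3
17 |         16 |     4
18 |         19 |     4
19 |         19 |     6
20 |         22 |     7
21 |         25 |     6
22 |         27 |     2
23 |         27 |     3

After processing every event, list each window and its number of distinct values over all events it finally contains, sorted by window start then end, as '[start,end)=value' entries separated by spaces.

i=0 t=1 v=5: → [1,5); WM=0
i=1 t=1 v=5: → [1,5); WM=0
i=2 t=4 v=9: → [1,8); WM=3
i=3 t=5 v=3: → [1,9); WM=4
i=4 t=5 v=7: → [1,9); WM=4
i=5 t=6 v=3: → [1,10); WM=5
i=6 t=5 v=6: → [1,10); WM=5
i=7 t=4 v=6: DROP (t<5-0); WM=5
i=8 t=10 v=1: → [10,14); WM=9
i=9 t=10 v=5: → [10,14); WM=9
i=10 t=10 v=8: → [10,14); WM=9
i=11 t=11 v=1: → [10,15); WM=10
i=12 t=15 v=6: → [15,19); WM=14
i=13 t=7 v=9: DROP (t<14-0); WM=14
i=14 t=21 v=7: → [21,25); WM=20
i=15 t=19 v=6: DROP (t<20-0); WM=20
i=16 t=23 v=3: → [21,27); WM=22
i=17 t=16 v=4: DROP (t<22-0); WM=22
i=18 t=19 v=4: DROP (t<22-0); WM=22
i=19 t=19 v=6: DROP (t<22-0); WM=22
i=20 t=22 v=7: → [21,27); WM=22
i=21 t=25 v=6: → [21,29); WM=24
i=22 t=27 v=2: → [21,31); WM=26
i=23 t=27 v=3: → [21,31); WM=26

[1,10)=5 [10,15)=3 [15,19)=1 [21,31)=4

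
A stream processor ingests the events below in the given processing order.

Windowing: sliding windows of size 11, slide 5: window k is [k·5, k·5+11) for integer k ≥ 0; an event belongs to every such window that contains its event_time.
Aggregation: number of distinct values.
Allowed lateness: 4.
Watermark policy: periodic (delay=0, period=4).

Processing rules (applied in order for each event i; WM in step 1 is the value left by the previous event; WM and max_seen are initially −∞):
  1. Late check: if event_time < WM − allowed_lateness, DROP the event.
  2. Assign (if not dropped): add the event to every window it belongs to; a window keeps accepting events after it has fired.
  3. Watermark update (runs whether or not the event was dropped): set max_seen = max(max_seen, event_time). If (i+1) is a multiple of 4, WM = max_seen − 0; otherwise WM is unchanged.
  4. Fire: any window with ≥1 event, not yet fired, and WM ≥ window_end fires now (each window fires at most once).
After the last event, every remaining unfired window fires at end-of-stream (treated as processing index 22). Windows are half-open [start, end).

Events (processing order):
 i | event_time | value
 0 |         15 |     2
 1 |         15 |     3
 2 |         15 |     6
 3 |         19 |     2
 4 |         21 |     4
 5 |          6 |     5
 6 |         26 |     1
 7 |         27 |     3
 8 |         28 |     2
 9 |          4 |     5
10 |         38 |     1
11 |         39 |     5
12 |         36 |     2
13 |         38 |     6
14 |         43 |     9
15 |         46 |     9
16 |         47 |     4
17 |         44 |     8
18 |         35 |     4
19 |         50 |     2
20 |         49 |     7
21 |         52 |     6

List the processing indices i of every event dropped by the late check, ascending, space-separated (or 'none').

5 9 18

i=0 t=15 v=2: → [15,26),[10,21),[5,16); WM=−∞
i=1 t=15 v=3: → [15,26),[10,21),[5,16); WM=−∞
i=2 t=15 v=6: → [15,26),[10,21),[5,16); WM=−∞
i=3 t=19 v=2: → [15,26),[10,21); WM=19; [5,16) fires=3
i=4 t=21 v=4: → [20,31),[15,26); WM=19
i=5 t=6 v=5: DROP (t<19-4); WM=19
i=6 t=26 v=1: → [25,36),[20,31); WM=19
i=7 t=27 v=3: → [25,36),[20,31); WM=27; [10,21) fires=3 [15,26) fires=4
i=8 t=28 v=2: → [25,36),[20,31); WM=27
i=9 t=4 v=5: DROP (t<27-4); WM=27
i=10 t=38 v=1: → [35,46),[30,41); WM=27
i=11 t=39 v=5: → [35,46),[30,41); WM=39; [20,31) fires=4 [25,36) fires=3
i=12 t=36 v=2: → [35,46),[30,41); WM=39
i=13 t=38 v=6: → [35,46),[30,41); WM=39
i=14 t=43 v=9: → [40,51),[35,46); WM=39
i=15 t=46 v=9: → [45,56),[40,51); WM=46; [30,41) fires=4 [35,46) fires=5
i=16 t=47 v=4: → [45,56),[40,51); WM=46
i=17 t=44 v=8: → [40,51),[35,46); WM=46
i=18 t=35 v=4: DROP (t<46-4); WM=46
i=19 t=50 v=2: → [50,61),[45,56),[40,51); WM=50
i=20 t=49 v=7: → [45,56),[40,51); WM=50
i=21 t=52 v=6: → [50,61),[45,56); WM=50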